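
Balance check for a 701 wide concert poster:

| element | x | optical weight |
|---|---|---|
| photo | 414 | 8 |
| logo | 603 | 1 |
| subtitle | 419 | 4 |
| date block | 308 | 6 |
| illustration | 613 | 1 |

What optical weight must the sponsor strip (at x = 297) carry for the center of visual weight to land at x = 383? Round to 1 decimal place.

w ≈ 4.6

Fixed elements: Σw = 8 + 1 + 4 + 6 + 1 = 20, Σw·x = 8·414 + 1·603 + 4·419 + 6·308 + 1·613 = 8052.
For the centroid to hit 383: (8052 + w·297) / (20 + w) = 383.
So w = (383·20 − 8052)/(297 − 383) = -392/-86 ≈ 4.56.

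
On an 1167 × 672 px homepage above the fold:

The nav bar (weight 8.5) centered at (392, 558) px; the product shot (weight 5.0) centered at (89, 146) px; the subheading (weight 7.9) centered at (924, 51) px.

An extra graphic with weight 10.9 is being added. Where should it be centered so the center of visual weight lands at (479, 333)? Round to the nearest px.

New total weight: (8.5 + 5.0 + 7.9) + 10.9 = 32.3.
x: target moment 32.3×479 = 15471.7; current 8.5·392 + 5.0·89 + 7.9·924 = 11076.6; the extra graphic supplies 4395.1, so x = 4395.1/10.9 ≈ 403.22.
y: target moment 32.3×333 = 10755.9; current 8.5·558 + 5.0·146 + 7.9·51 = 5875.9; the extra graphic supplies 4880.0, so y = 4880.0/10.9 ≈ 447.71.

(403, 448)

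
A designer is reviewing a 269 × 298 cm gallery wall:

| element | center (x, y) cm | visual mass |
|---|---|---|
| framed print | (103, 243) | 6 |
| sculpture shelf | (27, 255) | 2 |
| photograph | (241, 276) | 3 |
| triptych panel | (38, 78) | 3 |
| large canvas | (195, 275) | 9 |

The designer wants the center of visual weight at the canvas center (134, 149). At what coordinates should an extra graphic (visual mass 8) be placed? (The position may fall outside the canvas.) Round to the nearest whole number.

New total weight: (6 + 2 + 3 + 3 + 9) + 8 = 31.
Along x: (3264 + 8·x) / 31 = 134 (existing moment 6·103 + 2·27 + 3·241 + 3·38 + 9·195 = 3264) ⇒ x = (4154 − 3264) / 8 ≈ 111.25.
Along y: (5505 + 8·y) / 31 = 149 (existing moment 6·243 + 2·255 + 3·276 + 3·78 + 9·275 = 5505) ⇒ y = (4619 − 5505) / 8 ≈ -110.75.

(111, -111)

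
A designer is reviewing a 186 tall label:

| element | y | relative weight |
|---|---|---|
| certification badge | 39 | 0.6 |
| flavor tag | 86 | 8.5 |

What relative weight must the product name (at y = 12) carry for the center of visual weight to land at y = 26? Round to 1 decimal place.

Known weights sum to 0.6 + 8.5 = 9.1; their moment is 0.6·39 + 8.5·86 = 754.4.
For the centroid to hit 26: (754.4 + w·12) / (9.1 + w) = 26.
Rearranging, w·(12 − 26) = 26·9.1 − 754.4 = -517.8, so w ≈ -517.8/-14 = 36.99.

w ≈ 37.0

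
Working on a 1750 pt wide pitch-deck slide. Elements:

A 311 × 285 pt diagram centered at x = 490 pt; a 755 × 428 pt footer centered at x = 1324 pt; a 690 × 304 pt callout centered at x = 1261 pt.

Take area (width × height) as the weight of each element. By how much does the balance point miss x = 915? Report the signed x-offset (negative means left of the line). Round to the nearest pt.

≈ 269 pt

Taking area as weight: diagram 311·285 = 88635, footer 755·428 = 323140, callout 690·304 = 209760. Sum 621535.
x-moment: 88635·490 + 323140·1324 + 209760·1261 = 735775870; centroid 735775870/621535 ≈ 1183.80.
Difference: 1183.80 − 915 ≈ 268.80.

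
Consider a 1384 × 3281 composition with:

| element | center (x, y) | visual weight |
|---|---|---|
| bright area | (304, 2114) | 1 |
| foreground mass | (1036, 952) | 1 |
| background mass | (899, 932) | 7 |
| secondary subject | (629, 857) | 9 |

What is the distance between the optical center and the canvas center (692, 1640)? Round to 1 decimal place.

≈ 680.3

Total weight = 1 + 1 + 7 + 9 = 18.
x: (1·304 + 1·1036 + 7·899 + 9·629) / 18 = 13294 / 18 ≈ 738.56
y: (1·2114 + 1·952 + 7·932 + 9·857) / 18 = 17303 / 18 ≈ 961.28
Offset from (692, 1640): Δx ≈ 46.56, Δy ≈ -678.72; distance = √(Δx² + Δy²) ≈ 680.32.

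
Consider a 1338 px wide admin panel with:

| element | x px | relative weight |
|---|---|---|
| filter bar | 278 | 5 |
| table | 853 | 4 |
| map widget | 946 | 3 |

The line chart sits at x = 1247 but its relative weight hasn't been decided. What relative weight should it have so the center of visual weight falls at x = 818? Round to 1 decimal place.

w ≈ 5.1

Fixed elements: Σw = 5 + 4 + 3 = 12, Σw·x = 5·278 + 4·853 + 3·946 = 7640.
For the centroid to hit 818: (7640 + w·1247) / (12 + w) = 818.
Solving: w = (818·12 − 7640) / (1247 − 818) = 2176 / 429 ≈ 5.07.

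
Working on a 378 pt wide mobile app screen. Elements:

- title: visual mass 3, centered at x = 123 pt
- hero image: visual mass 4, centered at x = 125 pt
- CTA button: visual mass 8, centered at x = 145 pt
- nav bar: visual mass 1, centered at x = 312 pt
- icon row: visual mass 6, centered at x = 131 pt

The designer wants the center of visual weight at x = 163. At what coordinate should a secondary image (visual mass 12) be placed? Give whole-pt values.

New total weight: (3 + 4 + 8 + 1 + 6) + 12 = 34.
x: target moment 34×163 = 5542; current 3·123 + 4·125 + 8·145 + 1·312 + 6·131 = 3127; the secondary image supplies 2415, so x = 2415/12 ≈ 201.25.

x ≈ 201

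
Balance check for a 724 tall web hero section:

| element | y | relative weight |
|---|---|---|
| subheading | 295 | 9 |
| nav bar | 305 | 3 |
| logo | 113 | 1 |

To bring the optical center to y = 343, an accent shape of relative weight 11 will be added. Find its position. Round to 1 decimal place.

After adding the accent shape, total weight = 9 + 3 + 1 + 11 = 24.
y: target moment 24×343 = 8232; current 9·295 + 3·305 + 1·113 = 3683; the accent shape supplies 4549, so y = 4549/11 ≈ 413.55.

y ≈ 413.5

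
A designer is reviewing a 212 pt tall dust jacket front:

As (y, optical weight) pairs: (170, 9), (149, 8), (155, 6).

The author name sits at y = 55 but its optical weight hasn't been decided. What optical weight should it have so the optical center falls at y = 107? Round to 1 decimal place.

Known weights sum to 9 + 8 + 6 = 23; their moment is 9·170 + 8·149 + 6·155 = 3652.
For the centroid to hit 107: (3652 + w·55) / (23 + w) = 107.
Rearranging, w·(55 − 107) = 107·23 − 3652 = -1191, so w ≈ -1191/-52 = 22.90.

w ≈ 22.9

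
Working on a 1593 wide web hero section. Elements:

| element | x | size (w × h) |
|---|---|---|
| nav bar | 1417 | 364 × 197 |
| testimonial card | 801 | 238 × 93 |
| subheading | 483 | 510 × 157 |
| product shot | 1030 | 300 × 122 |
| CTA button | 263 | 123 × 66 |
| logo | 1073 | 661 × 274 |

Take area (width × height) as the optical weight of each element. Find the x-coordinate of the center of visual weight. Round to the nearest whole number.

x ≈ 981

Taking area as weight: nav bar 364·197 = 71708, testimonial card 238·93 = 22134, subheading 510·157 = 80070, product shot 300·122 = 36600, CTA button 123·66 = 8118, logo 661·274 = 181114. Sum 399744.
x-moment: 71708·1417 + 22134·801 + 80070·483 + 36600·1030 + 8118·263 + 181114·1073 = 392181736; centroid 392181736/399744 ≈ 981.08.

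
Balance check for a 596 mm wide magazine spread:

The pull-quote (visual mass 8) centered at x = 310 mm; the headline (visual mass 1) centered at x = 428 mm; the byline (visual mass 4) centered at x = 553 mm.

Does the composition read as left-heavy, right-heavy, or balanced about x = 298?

right-heavy

Σw = 8 + 1 + 4 = 13.
x: (8·310 + 1·428 + 4·553) / 13 = 5120 / 13 ≈ 393.85
393.8 lies right of the midline 298, so the layout is right-heavy.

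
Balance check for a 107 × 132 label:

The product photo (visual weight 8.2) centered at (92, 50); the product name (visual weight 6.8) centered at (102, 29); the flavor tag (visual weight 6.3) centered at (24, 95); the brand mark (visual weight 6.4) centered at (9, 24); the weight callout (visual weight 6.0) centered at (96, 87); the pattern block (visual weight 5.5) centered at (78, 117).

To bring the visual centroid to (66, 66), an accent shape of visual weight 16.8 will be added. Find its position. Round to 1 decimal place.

With the accent shape, Σw becomes 8.2 + 6.8 + 6.3 + 6.4 + 6.0 + 5.5 + 16.8 = 56.0.
x: target moment 56.0×66 = 3696.0; current 8.2·92 + 6.8·102 + 6.3·24 + 6.4·9 + 6.0·96 + 5.5·78 = 2661.8; the accent shape supplies 1034.2, so x = 1034.2/16.8 ≈ 61.56.
y: target moment 56.0×66 = 3696.0; current 8.2·50 + 6.8·29 + 6.3·95 + 6.4·24 + 6.0·87 + 5.5·117 = 2524.8; the accent shape supplies 1171.2, so y = 1171.2/16.8 ≈ 69.71.

(61.6, 69.7)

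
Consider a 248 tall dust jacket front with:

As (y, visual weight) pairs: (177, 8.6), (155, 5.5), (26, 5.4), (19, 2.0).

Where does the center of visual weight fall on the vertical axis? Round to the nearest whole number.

y ≈ 119

Σw = 8.6 + 5.5 + 5.4 + 2.0 = 21.5.
y: (8.6·177 + 5.5·155 + 5.4·26 + 2.0·19) / 21.5 = 2553.1 / 21.5 ≈ 118.75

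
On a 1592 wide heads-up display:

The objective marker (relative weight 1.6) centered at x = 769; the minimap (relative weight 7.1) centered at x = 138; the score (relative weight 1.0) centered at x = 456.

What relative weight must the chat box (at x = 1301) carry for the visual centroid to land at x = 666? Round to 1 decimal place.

w ≈ 6.0

Fixed elements: Σw = 1.6 + 7.1 + 1.0 = 9.7, Σw·x = 1.6·769 + 7.1·138 + 1.0·456 = 2666.2.
Balance at x = 666 requires (2666.2 + w·1301) / (9.7 + w) = 666.
Solving: w = (666·9.7 − 2666.2) / (1301 − 666) = 3794.0 / 635 ≈ 5.97.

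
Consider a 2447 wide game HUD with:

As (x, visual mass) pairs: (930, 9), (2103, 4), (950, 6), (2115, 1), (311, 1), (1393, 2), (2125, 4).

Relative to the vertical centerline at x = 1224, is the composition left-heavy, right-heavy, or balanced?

right-heavy

Weights sum to 9 + 4 + 6 + 1 + 1 + 2 + 4 = 27.
x-moment: 9·930 + 4·2103 + 6·950 + 1·2115 + 1·311 + 2·1393 + 4·2125 = 36194; centroid 36194/27 ≈ 1340.52.
Since 1340.5 is right of 1224, the composition reads right-heavy.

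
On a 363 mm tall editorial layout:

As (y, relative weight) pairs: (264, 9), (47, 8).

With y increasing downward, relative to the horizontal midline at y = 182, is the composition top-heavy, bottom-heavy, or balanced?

top-heavy

Total weight = 9 + 8 = 17.
y-moment: 9·264 + 8·47 = 2752; centroid 2752/17 ≈ 161.88.
161.9 vs midline 182 → top-heavy.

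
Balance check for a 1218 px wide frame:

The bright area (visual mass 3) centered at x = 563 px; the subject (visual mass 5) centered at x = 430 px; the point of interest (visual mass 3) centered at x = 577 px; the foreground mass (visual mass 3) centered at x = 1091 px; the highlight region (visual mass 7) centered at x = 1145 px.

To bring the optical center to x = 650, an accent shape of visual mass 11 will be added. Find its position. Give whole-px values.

x ≈ 358

New total weight: (3 + 5 + 3 + 3 + 7) + 11 = 32.
x: target moment 32×650 = 20800; current 3·563 + 5·430 + 3·577 + 3·1091 + 7·1145 = 16858; the accent shape supplies 3942, so x = 3942/11 ≈ 358.36.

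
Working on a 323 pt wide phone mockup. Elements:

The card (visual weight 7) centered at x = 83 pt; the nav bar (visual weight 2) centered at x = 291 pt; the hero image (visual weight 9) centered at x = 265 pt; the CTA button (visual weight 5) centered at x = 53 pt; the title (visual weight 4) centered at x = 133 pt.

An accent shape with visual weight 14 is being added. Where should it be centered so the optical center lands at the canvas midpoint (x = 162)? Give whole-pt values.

After adding the accent shape, total weight = 7 + 2 + 9 + 5 + 4 + 14 = 41.
x: target moment 41×162 = 6642; current 7·83 + 2·291 + 9·265 + 5·53 + 4·133 = 4345; the accent shape supplies 2297, so x = 2297/14 ≈ 164.07.

x ≈ 164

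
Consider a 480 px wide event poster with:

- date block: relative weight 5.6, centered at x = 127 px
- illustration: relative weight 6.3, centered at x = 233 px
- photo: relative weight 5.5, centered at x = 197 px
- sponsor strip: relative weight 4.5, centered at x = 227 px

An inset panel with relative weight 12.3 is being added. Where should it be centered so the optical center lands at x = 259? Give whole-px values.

x ≈ 372

After adding the inset panel, total weight = 5.6 + 6.3 + 5.5 + 4.5 + 12.3 = 34.2.
Along x: (4284.1 + 12.3·x) / 34.2 = 259 (existing moment 5.6·127 + 6.3·233 + 5.5·197 + 4.5·227 = 4284.1) ⇒ x = (8857.8 − 4284.1) / 12.3 ≈ 371.85.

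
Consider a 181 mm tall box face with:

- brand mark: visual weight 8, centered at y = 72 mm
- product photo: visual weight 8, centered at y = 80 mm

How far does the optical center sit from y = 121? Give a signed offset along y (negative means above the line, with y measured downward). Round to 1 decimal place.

Total weight = 8 + 8 = 16.
y-moment: 8·72 + 8·80 = 1216; centroid 1216/16 ≈ 76.00.
Offset from y = 121: 76.00 − 121 ≈ -45.00.

≈ -45.0 mm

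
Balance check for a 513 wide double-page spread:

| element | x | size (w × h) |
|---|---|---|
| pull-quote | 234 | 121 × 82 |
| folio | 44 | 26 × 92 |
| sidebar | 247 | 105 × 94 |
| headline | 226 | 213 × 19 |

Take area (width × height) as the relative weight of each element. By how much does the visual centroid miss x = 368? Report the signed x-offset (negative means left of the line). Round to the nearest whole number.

Areas → weights: pull-quote 121·82 = 9922, folio 26·92 = 2392, sidebar 105·94 = 9870, headline 213·19 = 4047; Σw = 26231.
x: (9922·234 + 2392·44 + 9870·247 + 4047·226) / 26231 = 5779508 / 26231 ≈ 220.33
Against x = 368, that's 220.33 − 368 = -147.67.

≈ -148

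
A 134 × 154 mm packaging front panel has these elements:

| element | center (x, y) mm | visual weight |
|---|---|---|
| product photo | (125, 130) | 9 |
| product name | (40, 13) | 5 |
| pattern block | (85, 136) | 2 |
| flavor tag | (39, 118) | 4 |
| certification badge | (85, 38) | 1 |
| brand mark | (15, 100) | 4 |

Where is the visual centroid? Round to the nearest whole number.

Σw = 9 + 5 + 2 + 4 + 1 + 4 = 25.
Σw·x = 1796; x̄ = 1796/25 ≈ 71.84.
y: moment 2417 / weight 25 ≈ 96.68

(72, 97)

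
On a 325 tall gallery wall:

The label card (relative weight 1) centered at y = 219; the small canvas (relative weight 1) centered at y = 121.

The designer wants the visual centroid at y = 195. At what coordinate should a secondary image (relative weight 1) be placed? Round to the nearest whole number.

After adding the secondary image, total weight = 1 + 1 + 1 = 3.
Along y: (340 + 1·y) / 3 = 195 (existing moment 1·219 + 1·121 = 340) ⇒ y = (585 − 340) / 1 ≈ 245.00.

y ≈ 245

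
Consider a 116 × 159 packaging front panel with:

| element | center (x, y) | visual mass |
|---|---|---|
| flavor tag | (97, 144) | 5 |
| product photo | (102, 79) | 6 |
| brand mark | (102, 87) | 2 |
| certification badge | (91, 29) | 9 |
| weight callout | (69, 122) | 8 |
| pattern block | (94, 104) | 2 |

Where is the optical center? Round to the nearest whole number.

(89, 88)

Weights sum to 5 + 6 + 2 + 9 + 8 + 2 = 32.
x-moment: 5·97 + 6·102 + 2·102 + 9·91 + 8·69 + 2·94 = 2860; centroid 2860/32 ≈ 89.38.
y-moment: 5·144 + 6·79 + 2·87 + 9·29 + 8·122 + 2·104 = 2813; centroid 2813/32 ≈ 87.91.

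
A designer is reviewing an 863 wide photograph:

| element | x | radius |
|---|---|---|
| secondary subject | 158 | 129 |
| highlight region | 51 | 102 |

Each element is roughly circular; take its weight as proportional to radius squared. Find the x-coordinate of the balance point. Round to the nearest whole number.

r² weights: secondary subject 129² = 16641, highlight region 102² = 10404. Total = 27045.
x: (16641·158 + 10404·51) / 27045 = 3159882 / 27045 ≈ 116.84

x ≈ 117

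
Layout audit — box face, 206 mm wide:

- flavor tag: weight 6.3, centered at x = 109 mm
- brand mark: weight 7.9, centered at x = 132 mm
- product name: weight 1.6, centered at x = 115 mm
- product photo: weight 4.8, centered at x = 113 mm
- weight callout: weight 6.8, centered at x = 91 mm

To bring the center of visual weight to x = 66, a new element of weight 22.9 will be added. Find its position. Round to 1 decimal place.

x ≈ 10.7

With the new element, Σw becomes 6.3 + 7.9 + 1.6 + 4.8 + 6.8 + 22.9 = 50.3.
Along x: (3074.7 + 22.9·x) / 50.3 = 66 (existing moment 6.3·109 + 7.9·132 + 1.6·115 + 4.8·113 + 6.8·91 = 3074.7) ⇒ x = (3319.8 − 3074.7) / 22.9 ≈ 10.70.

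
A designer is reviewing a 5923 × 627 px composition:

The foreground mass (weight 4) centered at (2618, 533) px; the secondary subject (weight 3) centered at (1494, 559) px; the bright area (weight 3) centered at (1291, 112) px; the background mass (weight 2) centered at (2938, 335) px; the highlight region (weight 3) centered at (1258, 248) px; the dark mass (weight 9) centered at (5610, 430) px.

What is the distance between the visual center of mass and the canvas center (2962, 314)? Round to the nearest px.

Total weight = 4 + 3 + 3 + 2 + 3 + 9 = 24.
x: moment 78967 / weight 24 ≈ 3290.29
Σw·y = 9429; ȳ = 9429/24 ≈ 392.88.
Offset from (2962, 314): Δx ≈ 328.29, Δy ≈ 78.88; distance = √(Δx² + Δy²) ≈ 337.63.

≈ 338 px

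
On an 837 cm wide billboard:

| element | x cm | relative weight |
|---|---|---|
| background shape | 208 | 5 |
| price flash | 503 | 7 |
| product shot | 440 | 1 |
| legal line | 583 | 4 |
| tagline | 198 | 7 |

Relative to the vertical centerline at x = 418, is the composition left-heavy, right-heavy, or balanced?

Total weight = 5 + 7 + 1 + 4 + 7 = 24.
x-moment: 5·208 + 7·503 + 1·440 + 4·583 + 7·198 = 8719; centroid 8719/24 ≈ 363.29.
363.3 lies left of the midline 418, so the layout is left-heavy.

left-heavy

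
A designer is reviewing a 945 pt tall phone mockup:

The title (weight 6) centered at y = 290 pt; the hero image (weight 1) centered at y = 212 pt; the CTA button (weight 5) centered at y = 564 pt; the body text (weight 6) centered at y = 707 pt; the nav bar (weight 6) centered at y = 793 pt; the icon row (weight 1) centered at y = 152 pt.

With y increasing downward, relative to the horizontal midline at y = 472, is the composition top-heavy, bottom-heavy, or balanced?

bottom-heavy

Σw = 6 + 1 + 5 + 6 + 6 + 1 = 25.
y: moment 13924 / weight 25 ≈ 556.96
557.0 vs midline 472 → bottom-heavy.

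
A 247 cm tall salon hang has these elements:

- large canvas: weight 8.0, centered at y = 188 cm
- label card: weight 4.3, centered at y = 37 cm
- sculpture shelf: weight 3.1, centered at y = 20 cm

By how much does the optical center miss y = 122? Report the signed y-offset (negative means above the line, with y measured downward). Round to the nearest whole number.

Σw = 8.0 + 4.3 + 3.1 = 15.4.
y: (8.0·188 + 4.3·37 + 3.1·20) / 15.4 = 1725.1 / 15.4 ≈ 112.02
Against y = 122, that's 112.02 − 122 = -9.98.

≈ -10 cm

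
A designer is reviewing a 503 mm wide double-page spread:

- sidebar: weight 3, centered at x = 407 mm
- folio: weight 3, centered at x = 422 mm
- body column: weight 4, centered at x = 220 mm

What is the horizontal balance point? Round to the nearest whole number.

Total weight = 3 + 3 + 4 = 10.
x-moment: 3·407 + 3·422 + 4·220 = 3367; centroid 3367/10 ≈ 336.70.

x ≈ 337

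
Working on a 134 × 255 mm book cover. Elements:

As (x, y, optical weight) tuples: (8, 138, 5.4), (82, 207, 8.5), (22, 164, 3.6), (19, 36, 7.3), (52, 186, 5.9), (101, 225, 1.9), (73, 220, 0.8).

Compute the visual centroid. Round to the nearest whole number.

Total weight = 5.4 + 8.5 + 3.6 + 7.3 + 5.9 + 1.9 + 0.8 = 33.4.
x-moment: 5.4·8 + 8.5·82 + 3.6·22 + 7.3·19 + 5.9·52 + 1.9·101 + 0.8·73 = 1515.2; centroid 1515.2/33.4 ≈ 45.37.
y-moment: 5.4·138 + 8.5·207 + 3.6·164 + 7.3·36 + 5.9·186 + 1.9·225 + 0.8·220 = 5058.8; centroid 5058.8/33.4 ≈ 151.46.

(45, 151)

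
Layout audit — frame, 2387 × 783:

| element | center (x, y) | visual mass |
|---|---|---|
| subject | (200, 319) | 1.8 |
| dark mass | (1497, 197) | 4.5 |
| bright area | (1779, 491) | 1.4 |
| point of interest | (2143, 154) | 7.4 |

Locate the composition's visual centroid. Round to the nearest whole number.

(1685, 218)

Σw = 1.8 + 4.5 + 1.4 + 7.4 = 15.1.
x: (1.8·200 + 4.5·1497 + 1.4·1779 + 7.4·2143) / 15.1 = 25445.3 / 15.1 ≈ 1685.12
y: (1.8·319 + 4.5·197 + 1.4·491 + 7.4·154) / 15.1 = 3287.7 / 15.1 ≈ 217.73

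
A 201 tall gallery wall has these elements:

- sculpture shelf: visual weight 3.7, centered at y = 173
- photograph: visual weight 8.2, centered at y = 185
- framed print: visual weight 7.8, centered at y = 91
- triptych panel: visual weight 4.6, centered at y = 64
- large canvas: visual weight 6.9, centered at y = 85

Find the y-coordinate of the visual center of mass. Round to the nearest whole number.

Total weight = 3.7 + 8.2 + 7.8 + 4.6 + 6.9 = 31.2.
y-moment: 3.7·173 + 8.2·185 + 7.8·91 + 4.6·64 + 6.9·85 = 3747.8; centroid 3747.8/31.2 ≈ 120.12.

y ≈ 120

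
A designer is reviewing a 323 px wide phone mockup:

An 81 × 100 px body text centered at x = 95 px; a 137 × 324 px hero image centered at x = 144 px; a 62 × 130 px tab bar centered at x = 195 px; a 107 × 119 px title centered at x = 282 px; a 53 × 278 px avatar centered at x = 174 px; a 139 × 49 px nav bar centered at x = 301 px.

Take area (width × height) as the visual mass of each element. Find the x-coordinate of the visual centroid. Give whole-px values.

x ≈ 179

Areas: body text 81·100 = 8100, hero image 137·324 = 44388, tab bar 62·130 = 8060, title 107·119 = 12733, avatar 53·278 = 14734, nav bar 139·49 = 6811. Total weight = 94826.
x: moment 16937605 / weight 94826 ≈ 178.62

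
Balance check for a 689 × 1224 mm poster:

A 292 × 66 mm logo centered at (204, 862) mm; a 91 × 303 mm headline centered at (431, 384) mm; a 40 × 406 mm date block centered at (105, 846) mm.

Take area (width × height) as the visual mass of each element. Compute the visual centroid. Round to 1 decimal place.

Areas → weights: logo 292·66 = 19272, headline 91·303 = 27573, date block 40·406 = 16240; Σw = 63085.
x: (19272·204 + 27573·431 + 16240·105) / 63085 = 17520651 / 63085 ≈ 277.73
y: (19272·862 + 27573·384 + 16240·846) / 63085 = 40939536 / 63085 ≈ 648.96

(277.7, 649.0)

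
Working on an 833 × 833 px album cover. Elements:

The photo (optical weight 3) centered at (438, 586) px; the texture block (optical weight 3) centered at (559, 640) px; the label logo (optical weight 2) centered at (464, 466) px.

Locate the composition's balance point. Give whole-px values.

Weights sum to 3 + 3 + 2 = 8.
Σw·x = 3·438 + 3·559 + 2·464 = 3919, so x̄ = 3919/8 ≈ 489.88.
Σw·y = 3·586 + 3·640 + 2·466 = 4610, so ȳ = 4610/8 ≈ 576.25.

(490, 576)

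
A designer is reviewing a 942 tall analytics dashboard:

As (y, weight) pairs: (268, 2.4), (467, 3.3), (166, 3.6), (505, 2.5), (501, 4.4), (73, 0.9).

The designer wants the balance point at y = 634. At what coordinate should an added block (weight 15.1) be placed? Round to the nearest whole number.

y ≈ 934

After adding the added block, total weight = 2.4 + 3.3 + 3.6 + 2.5 + 4.4 + 0.9 + 15.1 = 32.2.
y: need Σw·y = 32.2·634 = 20414.8. Existing = 2.4·268 + 3.3·467 + 3.6·166 + 2.5·505 + 4.4·501 + 0.9·73 = 6314.5. Remainder 14100.3 / 15.1 ≈ 933.79.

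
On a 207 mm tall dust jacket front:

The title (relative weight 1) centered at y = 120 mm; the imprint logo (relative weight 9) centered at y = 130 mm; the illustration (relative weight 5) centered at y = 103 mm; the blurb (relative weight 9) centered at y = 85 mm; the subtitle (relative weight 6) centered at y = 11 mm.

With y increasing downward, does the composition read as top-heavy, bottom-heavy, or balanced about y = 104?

top-heavy

Σw = 1 + 9 + 5 + 9 + 6 = 30.
y-moment: 1·120 + 9·130 + 5·103 + 9·85 + 6·11 = 2636; centroid 2636/30 ≈ 87.87.
Since 87.9 is above (smaller y than) 104, the composition reads top-heavy.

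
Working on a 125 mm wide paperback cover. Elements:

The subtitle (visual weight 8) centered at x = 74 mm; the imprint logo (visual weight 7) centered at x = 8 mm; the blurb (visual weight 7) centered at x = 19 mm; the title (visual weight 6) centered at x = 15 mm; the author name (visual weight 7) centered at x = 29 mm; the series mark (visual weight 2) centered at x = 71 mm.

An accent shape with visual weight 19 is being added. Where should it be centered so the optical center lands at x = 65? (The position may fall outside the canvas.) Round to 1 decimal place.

After adding the accent shape, total weight = 8 + 7 + 7 + 6 + 7 + 2 + 19 = 56.
x: need Σw·x = 56·65 = 3640. Existing = 8·74 + 7·8 + 7·19 + 6·15 + 7·29 + 2·71 = 1216. Remainder 2424 / 19 ≈ 127.58.

x ≈ 127.6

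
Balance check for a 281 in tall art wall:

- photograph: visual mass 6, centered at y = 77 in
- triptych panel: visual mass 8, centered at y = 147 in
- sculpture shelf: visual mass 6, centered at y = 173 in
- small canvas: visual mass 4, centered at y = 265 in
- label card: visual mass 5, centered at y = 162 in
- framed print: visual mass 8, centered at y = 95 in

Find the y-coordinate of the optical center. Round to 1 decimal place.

y ≈ 143.4

Total weight = 6 + 8 + 6 + 4 + 5 + 8 = 37.
Σw·y = 5306; ȳ = 5306/37 ≈ 143.41.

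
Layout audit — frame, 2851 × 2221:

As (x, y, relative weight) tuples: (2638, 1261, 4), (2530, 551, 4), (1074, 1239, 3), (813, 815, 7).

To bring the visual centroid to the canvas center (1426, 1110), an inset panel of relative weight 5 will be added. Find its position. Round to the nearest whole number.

New total weight: (4 + 4 + 3 + 7) + 5 = 23.
Along x: (29585 + 5·x) / 23 = 1426 (existing moment 4·2638 + 4·2530 + 3·1074 + 7·813 = 29585) ⇒ x = (32798 − 29585) / 5 ≈ 642.60.
Along y: (16670 + 5·y) / 23 = 1110 (existing moment 4·1261 + 4·551 + 3·1239 + 7·815 = 16670) ⇒ y = (25530 − 16670) / 5 ≈ 1772.00.

(643, 1772)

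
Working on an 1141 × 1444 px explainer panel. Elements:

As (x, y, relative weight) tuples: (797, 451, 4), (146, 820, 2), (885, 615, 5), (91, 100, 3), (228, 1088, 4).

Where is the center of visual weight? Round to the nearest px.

(505, 621)

Total weight = 4 + 2 + 5 + 3 + 4 = 18.
x: (4·797 + 2·146 + 5·885 + 3·91 + 4·228) / 18 = 9090 / 18 ≈ 505.00
y: (4·451 + 2·820 + 5·615 + 3·100 + 4·1088) / 18 = 11171 / 18 ≈ 620.61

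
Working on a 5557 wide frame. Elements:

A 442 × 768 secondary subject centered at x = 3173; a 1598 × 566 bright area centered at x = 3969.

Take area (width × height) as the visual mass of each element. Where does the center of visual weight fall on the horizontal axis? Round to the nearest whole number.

Areas: secondary subject 442·768 = 339456, bright area 1598·566 = 904468. Total weight = 1243924.
x-moment: 339456·3173 + 904468·3969 = 4666927380; centroid 4666927380/1243924 ≈ 3751.78.

x ≈ 3752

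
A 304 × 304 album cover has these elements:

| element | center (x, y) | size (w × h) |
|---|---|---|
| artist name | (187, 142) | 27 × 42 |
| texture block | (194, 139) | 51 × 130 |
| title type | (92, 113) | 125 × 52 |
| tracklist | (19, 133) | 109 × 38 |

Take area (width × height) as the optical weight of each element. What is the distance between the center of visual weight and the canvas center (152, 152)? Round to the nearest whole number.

≈ 41

Taking area as weight: artist name 27·42 = 1134, texture block 51·130 = 6630, title type 125·52 = 6500, tracklist 109·38 = 4142. Sum 18406.
x-moment: 1134·187 + 6630·194 + 6500·92 + 4142·19 = 2174976; centroid 2174976/18406 ≈ 118.17.
y-moment: 1134·142 + 6630·139 + 6500·113 + 4142·133 = 2367984; centroid 2367984/18406 ≈ 128.65.
Relative to (152, 152): Δ = (-33.83, -23.35); |Δ| = √(-33.83² + -23.35²) ≈ 41.11.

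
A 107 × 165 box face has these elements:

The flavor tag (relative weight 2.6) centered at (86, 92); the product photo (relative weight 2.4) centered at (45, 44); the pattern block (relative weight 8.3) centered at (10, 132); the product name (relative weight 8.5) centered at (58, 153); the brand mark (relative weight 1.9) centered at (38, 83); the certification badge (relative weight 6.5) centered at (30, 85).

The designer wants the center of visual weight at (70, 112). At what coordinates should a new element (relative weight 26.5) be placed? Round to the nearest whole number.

(105, 109)

With the new element, Σw becomes 2.6 + 2.4 + 8.3 + 8.5 + 1.9 + 6.5 + 26.5 = 56.7.
x: need Σw·x = 56.7·70 = 3969.0. Existing = 2.6·86 + 2.4·45 + 8.3·10 + 8.5·58 + 1.9·38 + 6.5·30 = 1174.8. Remainder 2794.2 / 26.5 ≈ 105.44.
y: need Σw·y = 56.7·112 = 6350.4. Existing = 2.6·92 + 2.4·44 + 8.3·132 + 8.5·153 + 1.9·83 + 6.5·85 = 3451.1. Remainder 2899.3 / 26.5 ≈ 109.41.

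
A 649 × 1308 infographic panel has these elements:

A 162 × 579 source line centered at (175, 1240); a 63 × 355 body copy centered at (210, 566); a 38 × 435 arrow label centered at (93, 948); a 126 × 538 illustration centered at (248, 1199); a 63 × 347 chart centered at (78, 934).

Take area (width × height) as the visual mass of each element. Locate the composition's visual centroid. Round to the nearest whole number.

Areas: source line 162·579 = 93798, body copy 63·355 = 22365, arrow label 38·435 = 16530, illustration 126·538 = 67788, chart 63·347 = 21861. Total weight = 222342.
x: (93798·175 + 22365·210 + 16530·93 + 67788·248 + 21861·78) / 222342 = 41165172 / 222342 ≈ 185.14
y: (93798·1240 + 22365·566 + 16530·948 + 67788·1199 + 21861·934) / 222342 = 246334536 / 222342 ≈ 1107.91

(185, 1108)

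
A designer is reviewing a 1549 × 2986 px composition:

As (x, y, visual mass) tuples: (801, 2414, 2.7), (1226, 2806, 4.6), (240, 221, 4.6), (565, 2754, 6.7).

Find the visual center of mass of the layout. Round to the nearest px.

Total weight = 2.7 + 4.6 + 4.6 + 6.7 = 18.6.
x: (2.7·801 + 4.6·1226 + 4.6·240 + 6.7·565) / 18.6 = 12691.8 / 18.6 ≈ 682.35
y: (2.7·2414 + 4.6·2806 + 4.6·221 + 6.7·2754) / 18.6 = 38893.8 / 18.6 ≈ 2091.06

(682, 2091)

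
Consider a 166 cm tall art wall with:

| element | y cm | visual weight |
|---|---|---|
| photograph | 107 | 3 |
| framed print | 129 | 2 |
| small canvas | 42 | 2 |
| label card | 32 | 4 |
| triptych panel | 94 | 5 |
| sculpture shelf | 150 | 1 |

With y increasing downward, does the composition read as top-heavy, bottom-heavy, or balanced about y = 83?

Weights sum to 3 + 2 + 2 + 4 + 5 + 1 = 17.
Σw·y = 3·107 + 2·129 + 2·42 + 4·32 + 5·94 + 1·150 = 1411, so ȳ = 1411/17 ≈ 83.00.
The centroid 83.00 matches the midline at 83, so the layout is balanced.

balanced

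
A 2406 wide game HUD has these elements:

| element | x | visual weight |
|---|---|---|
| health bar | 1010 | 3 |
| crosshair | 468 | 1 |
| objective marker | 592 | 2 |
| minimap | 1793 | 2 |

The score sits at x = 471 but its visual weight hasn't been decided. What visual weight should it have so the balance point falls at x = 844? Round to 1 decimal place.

Existing Σw = 8 (3 + 1 + 2 + 2); existing moment 3·1010 + 1·468 + 2·592 + 2·1793 = 8268.
Balance at x = 844 requires (8268 + w·471) / (8 + w) = 844.
Rearranging, w·(471 − 844) = 844·8 − 8268 = -1516, so w ≈ -1516/-373 = 4.06.

w ≈ 4.1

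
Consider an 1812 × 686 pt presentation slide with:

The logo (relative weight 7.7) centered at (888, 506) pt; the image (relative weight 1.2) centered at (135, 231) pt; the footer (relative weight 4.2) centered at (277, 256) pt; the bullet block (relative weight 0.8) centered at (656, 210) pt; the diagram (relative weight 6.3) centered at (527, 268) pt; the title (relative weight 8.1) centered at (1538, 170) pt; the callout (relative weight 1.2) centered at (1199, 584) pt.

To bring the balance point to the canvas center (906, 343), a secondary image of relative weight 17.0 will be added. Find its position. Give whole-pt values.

New total weight: (7.7 + 1.2 + 4.2 + 0.8 + 6.3 + 8.1 + 1.2) + 17.0 = 46.5.
x: target moment 46.5×906 = 42129.0; current 7.7·888 + 1.2·135 + 4.2·277 + 0.8·656 + 6.3·527 + 8.1·1538 + 1.2·1199 = 25904.5; the secondary image supplies 16224.5, so x = 16224.5/17.0 ≈ 954.38.
y: target moment 46.5×343 = 15949.5; current 7.7·506 + 1.2·231 + 4.2·256 + 0.8·210 + 6.3·268 + 8.1·170 + 1.2·584 = 9182.8; the secondary image supplies 6766.7, so y = 6766.7/17.0 ≈ 398.04.

(954, 398)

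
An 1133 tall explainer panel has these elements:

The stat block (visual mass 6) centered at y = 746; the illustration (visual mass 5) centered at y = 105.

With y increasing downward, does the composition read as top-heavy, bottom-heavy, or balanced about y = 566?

top-heavy

Weights sum to 6 + 5 = 11.
y: (6·746 + 5·105) / 11 = 5001 / 11 ≈ 454.64
454.6 lies above (smaller y than) the midline 566, so the layout is top-heavy.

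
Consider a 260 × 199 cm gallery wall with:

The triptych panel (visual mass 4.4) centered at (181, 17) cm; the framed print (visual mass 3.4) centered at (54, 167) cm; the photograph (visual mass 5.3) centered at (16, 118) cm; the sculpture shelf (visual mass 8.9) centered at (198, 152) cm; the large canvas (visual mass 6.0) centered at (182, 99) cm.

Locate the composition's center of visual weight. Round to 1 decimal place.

Σw = 4.4 + 3.4 + 5.3 + 8.9 + 6.0 = 28.0.
x-moment: 4.4·181 + 3.4·54 + 5.3·16 + 8.9·198 + 6.0·182 = 3919.0; centroid 3919.0/28.0 ≈ 139.96.
y-moment: 4.4·17 + 3.4·167 + 5.3·118 + 8.9·152 + 6.0·99 = 3214.8; centroid 3214.8/28.0 ≈ 114.81.

(140.0, 114.8)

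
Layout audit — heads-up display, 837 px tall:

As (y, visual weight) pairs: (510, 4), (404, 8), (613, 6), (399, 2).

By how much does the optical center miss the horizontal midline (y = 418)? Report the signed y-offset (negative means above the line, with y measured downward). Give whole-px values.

≈ 69 px

Σw = 4 + 8 + 6 + 2 = 20.
Σw·y = 4·510 + 8·404 + 6·613 + 2·399 = 9748, so ȳ = 9748/20 ≈ 487.40.
Difference: 487.40 − 418 ≈ 69.40.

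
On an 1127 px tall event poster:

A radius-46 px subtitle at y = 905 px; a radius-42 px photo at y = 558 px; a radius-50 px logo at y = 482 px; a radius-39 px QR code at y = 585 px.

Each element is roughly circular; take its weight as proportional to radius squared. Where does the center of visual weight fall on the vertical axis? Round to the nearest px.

Weights ∝ r²: subtitle 46² = 2116, photo 42² = 1764, logo 50² = 2500, QR code 39² = 1521; Σw = 7901.
y: (2116·905 + 1764·558 + 2500·482 + 1521·585) / 7901 = 4994077 / 7901 ≈ 632.08

y ≈ 632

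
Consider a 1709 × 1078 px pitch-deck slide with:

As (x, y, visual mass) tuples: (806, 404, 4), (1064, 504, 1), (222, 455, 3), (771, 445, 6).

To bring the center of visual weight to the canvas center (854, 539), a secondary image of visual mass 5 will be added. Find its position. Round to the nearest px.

New total weight: (4 + 1 + 3 + 6) + 5 = 19.
Along x: (9580 + 5·x) / 19 = 854 (existing moment 4·806 + 1·1064 + 3·222 + 6·771 = 9580) ⇒ x = (16226 − 9580) / 5 ≈ 1329.20.
Along y: (6155 + 5·y) / 19 = 539 (existing moment 4·404 + 1·504 + 3·455 + 6·445 = 6155) ⇒ y = (10241 − 6155) / 5 ≈ 817.20.

(1329, 817)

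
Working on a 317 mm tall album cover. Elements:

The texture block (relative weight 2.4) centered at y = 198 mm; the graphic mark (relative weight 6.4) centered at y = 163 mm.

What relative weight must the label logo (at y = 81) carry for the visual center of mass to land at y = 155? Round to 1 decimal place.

w ≈ 2.1

Known weights sum to 2.4 + 6.4 = 8.8; their moment is 2.4·198 + 6.4·163 = 1518.4.
Set Σw·y/Σw = 155: (1518.4 + 81w) = 155·(8.8 + w).
Rearranging, w·(81 − 155) = 155·8.8 − 1518.4 = -154.4, so w ≈ -154.4/-74 = 2.09.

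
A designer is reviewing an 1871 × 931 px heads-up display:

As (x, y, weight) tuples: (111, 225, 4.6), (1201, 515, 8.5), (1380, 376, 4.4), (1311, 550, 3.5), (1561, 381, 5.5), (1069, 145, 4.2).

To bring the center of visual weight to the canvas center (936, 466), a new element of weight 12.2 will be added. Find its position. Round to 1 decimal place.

(467.2, 679.9)

With the new element, Σw becomes 4.6 + 8.5 + 4.4 + 3.5 + 5.5 + 4.2 + 12.2 = 42.9.
Along x: (34454.9 + 12.2·x) / 42.9 = 936 (existing moment 4.6·111 + 8.5·1201 + 4.4·1380 + 3.5·1311 + 5.5·1561 + 4.2·1069 = 34454.9) ⇒ x = (40154.4 − 34454.9) / 12.2 ≈ 467.17.
Along y: (11696.4 + 12.2·y) / 42.9 = 466 (existing moment 4.6·225 + 8.5·515 + 4.4·376 + 3.5·550 + 5.5·381 + 4.2·145 = 11696.4) ⇒ y = (19991.4 − 11696.4) / 12.2 ≈ 679.92.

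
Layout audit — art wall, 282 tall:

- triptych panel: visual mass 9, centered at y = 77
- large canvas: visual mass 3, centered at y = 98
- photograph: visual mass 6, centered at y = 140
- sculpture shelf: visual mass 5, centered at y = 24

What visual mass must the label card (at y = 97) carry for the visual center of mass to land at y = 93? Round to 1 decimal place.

Existing Σw = 23 (9 + 3 + 6 + 5); existing moment 9·77 + 3·98 + 6·140 + 5·24 = 1947.
For the centroid to hit 93: (1947 + w·97) / (23 + w) = 93.
Rearranging, w·(97 − 93) = 93·23 − 1947 = 192, so w ≈ 192/4 = 48.00.

w ≈ 48.0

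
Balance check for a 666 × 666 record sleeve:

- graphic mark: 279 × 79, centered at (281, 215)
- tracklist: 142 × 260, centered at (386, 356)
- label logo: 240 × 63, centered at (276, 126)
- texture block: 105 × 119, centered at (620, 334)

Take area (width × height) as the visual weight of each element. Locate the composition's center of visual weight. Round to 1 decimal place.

Taking area as weight: graphic mark 279·79 = 22041, tracklist 142·260 = 36920, label logo 240·63 = 15120, texture block 105·119 = 12495. Sum 86576.
Σw·x = 22041·281 + 36920·386 + 15120·276 + 12495·620 = 32364661, so x̄ = 32364661/86576 ≈ 373.83.
Σw·y = 22041·215 + 36920·356 + 15120·126 + 12495·334 = 23960785, so ȳ = 23960785/86576 ≈ 276.76.

(373.8, 276.8)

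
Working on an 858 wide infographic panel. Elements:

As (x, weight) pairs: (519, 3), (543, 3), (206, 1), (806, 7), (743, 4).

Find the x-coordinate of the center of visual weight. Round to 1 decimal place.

Weights sum to 3 + 3 + 1 + 7 + 4 = 18.
x-moment: 3·519 + 3·543 + 1·206 + 7·806 + 4·743 = 12006; centroid 12006/18 ≈ 667.00.

x ≈ 667.0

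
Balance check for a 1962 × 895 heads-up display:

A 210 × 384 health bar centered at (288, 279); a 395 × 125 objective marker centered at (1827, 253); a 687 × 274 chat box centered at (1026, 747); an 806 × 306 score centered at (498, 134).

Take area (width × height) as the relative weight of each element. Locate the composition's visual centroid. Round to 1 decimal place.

Areas → weights: health bar 210·384 = 80640, objective marker 395·125 = 49375, chat box 687·274 = 188238, score 806·306 = 246636; Σw = 564889.
x-moment: 80640·288 + 49375·1827 + 188238·1026 + 246636·498 = 429389361; centroid 429389361/564889 ≈ 760.13.
y-moment: 80640·279 + 49375·253 + 188238·747 + 246636·134 = 208653445; centroid 208653445/564889 ≈ 369.37.

(760.1, 369.4)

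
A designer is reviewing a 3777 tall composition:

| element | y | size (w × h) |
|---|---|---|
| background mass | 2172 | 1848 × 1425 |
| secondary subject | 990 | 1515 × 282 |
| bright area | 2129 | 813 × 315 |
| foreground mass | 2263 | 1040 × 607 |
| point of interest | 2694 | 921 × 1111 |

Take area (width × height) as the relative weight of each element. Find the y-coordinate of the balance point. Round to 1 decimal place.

y ≈ 2187.2

Areas → weights: background mass 1848·1425 = 2633400, secondary subject 1515·282 = 427230, bright area 813·315 = 256095, foreground mass 1040·607 = 631280, point of interest 921·1111 = 1023231; Σw = 4971236.
Σw·y = 2633400·2172 + 427230·990 + 256095·2129 + 631280·2263 + 1023231·2694 = 10873099709, so ȳ = 10873099709/4971236 ≈ 2187.20.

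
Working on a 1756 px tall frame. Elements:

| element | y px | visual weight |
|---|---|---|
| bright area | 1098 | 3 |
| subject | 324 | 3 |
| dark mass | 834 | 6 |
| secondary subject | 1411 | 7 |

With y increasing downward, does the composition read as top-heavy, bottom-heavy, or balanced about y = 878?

Weights sum to 3 + 3 + 6 + 7 = 19.
y-moment: 3·1098 + 3·324 + 6·834 + 7·1411 = 19147; centroid 19147/19 ≈ 1007.74.
1007.7 vs midline 878 → bottom-heavy.

bottom-heavy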